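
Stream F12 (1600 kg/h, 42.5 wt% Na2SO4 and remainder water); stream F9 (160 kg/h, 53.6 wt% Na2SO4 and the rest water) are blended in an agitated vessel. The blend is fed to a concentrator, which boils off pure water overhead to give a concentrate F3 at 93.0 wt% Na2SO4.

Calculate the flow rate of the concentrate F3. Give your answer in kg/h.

Na2SO4 entering = 1600×0.425 + 160×0.536 = 765.76 kg/h.
All Na2SO4 reports to F3, so F3 = 765.76/0.930 = 823.4 kg/h.

823.4 kg/h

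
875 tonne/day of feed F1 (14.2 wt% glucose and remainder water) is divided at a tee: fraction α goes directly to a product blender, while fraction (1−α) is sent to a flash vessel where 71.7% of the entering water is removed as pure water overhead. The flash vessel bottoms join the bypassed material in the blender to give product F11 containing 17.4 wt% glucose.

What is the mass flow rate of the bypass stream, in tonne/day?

613.4 tonne/day

All 875×0.142 = 124.25 tonne/day of glucose reaches F11, so F11 = 124.25/0.174 = 714.08 tonne/day and vapour = 160.92 tonne/day.
The evaporator receives (1−α)·875 of feed at 0.858 water and removes 0.717 of that water:
0.717×0.858×(1−α)×875 = 160.92
(1−α) = 160.92/538.29 = 0.2989;  α = 0.7011.
Bypass flow = 0.7011×875 = 613.42 tonne/day.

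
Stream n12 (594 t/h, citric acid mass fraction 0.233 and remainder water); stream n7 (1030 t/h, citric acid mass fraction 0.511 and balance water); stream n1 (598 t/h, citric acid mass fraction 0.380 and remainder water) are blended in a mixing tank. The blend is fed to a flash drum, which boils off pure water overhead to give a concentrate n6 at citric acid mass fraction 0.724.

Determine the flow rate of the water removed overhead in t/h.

citric acid entering = 594×0.233 + 1030×0.511 + 598×0.380 = 891.97 t/h.
All citric acid reports to n6, so n6 = 891.97/0.724 = 1232 t/h.
Total feed = 2222 t/h; overhead = 2222 − 1232 = 989.99 t/h.

990 t/h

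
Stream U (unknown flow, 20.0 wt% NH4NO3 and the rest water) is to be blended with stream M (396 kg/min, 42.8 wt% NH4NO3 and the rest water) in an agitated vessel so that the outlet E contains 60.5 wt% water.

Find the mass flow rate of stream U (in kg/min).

67.02 kg/min

Let U be the unknown flow. Total out = 396 + U.
water balance: 226.51 + 0.800·U = 0.605·(396 + U)
(0.800 − 0.605)·U = 0.605×396 − 226.51 = 13.068
U = 13.068 / 0.195 = 67.015 kg/min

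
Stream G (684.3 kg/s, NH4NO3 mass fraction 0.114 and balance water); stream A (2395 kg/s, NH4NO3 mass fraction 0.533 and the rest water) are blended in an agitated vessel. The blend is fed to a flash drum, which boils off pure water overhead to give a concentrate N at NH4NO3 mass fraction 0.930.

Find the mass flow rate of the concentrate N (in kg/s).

1457 kg/s

NH4NO3 entering = 684.3×0.114 + 2395×0.533 = 1354.5 kg/s.
All NH4NO3 reports to N, so N = 1354.5/0.930 = 1456.5 kg/s.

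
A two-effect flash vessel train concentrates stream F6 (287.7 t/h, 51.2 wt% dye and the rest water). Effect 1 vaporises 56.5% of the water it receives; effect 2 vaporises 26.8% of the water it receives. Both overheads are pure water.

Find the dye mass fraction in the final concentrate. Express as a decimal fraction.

water in feed = 287.7×0.488 = 140.4 t/h.
After stage 1: water left = (1−0.565)×140.4 = 61.073; stream total = 208.38 t/h.
After stage 2: water left = (1−0.268)×61.073 = 44.705; final concentrate = 192.01 t/h.
dye fraction = 147.3/192.01 = 0.767.

0.767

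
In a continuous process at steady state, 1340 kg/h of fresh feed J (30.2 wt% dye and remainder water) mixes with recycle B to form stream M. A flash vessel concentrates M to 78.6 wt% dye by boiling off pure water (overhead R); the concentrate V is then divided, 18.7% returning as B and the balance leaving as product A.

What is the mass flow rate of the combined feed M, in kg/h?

Overall dye balance (none leaves overhead): dye in fresh feed = dye in product, i.e. 1340×0.302 = (1−0.187)·V·0.786.
V = 404.68/(0.786×0.813) = 633.28 kg/h.
Recycle B = 0.187×633.28 = 118.42 kg/h.
Combined feed M = 1340 + 118.42 = 1458.4 kg/h.

1458 kg/h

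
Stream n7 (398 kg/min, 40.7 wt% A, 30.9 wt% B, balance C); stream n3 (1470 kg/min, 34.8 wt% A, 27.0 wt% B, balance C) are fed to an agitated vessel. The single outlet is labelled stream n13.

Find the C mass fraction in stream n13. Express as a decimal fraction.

0.3611

Total flow out = 398 + 1470 = 1868 kg/min.
C in = 398×0.284 + 1470×0.382 = 674.57 kg/min.
C mass fraction in n13 = 674.57/1868 = 0.3611.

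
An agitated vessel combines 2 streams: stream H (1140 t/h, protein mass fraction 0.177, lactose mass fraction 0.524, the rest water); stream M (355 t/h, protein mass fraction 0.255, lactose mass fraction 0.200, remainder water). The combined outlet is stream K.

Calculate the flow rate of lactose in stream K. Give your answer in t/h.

668.4 t/h

lactose out = lactose in = 1140×0.524 + 355×0.200 = 668.36 t/h.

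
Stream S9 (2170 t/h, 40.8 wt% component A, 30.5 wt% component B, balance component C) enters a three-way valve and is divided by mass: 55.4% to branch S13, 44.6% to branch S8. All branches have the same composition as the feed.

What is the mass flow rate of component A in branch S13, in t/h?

Branch S13 total = 0.554×2170 = 1202.2 t/h.
component A in S13 = 0.408×1202.2 = 490.49 t/h.

490.5 t/h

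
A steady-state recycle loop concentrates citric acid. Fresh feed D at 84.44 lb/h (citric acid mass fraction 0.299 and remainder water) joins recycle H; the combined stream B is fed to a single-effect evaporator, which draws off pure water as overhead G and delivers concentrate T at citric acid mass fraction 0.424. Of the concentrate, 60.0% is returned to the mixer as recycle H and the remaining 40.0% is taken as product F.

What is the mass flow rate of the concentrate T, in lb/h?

148.9 lb/h

Overall citric acid balance (none leaves overhead): citric acid in fresh feed = citric acid in product, i.e. 84.44×0.299 = (1−0.600)·T·0.424.
T = 25.248/(0.424×0.400) = 148.87 lb/h.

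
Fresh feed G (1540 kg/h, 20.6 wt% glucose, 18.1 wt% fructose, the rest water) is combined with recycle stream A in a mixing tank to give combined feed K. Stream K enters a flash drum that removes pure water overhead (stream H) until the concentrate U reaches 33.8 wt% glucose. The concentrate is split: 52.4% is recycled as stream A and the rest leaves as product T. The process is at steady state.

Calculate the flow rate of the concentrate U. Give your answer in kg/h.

Overall glucose balance (none leaves overhead): glucose in fresh feed = glucose in product, i.e. 1540×0.206 = (1−0.524)·U·0.338.
U = 317.24/(0.338×0.476) = 1971.8 kg/h.

1972 kg/h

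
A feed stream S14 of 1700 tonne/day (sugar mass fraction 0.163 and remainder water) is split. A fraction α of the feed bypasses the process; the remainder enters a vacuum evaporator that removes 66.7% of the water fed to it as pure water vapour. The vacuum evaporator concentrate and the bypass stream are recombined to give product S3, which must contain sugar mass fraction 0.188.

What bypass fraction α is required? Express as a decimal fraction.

All 1700×0.163 = 277.1 tonne/day of sugar reaches S3, so S3 = 277.1/0.188 = 1473.9 tonne/day and vapour = 226.06 tonne/day.
The evaporator receives (1−α)·1700 of feed at 0.837 water and removes 0.667 of that water:
0.667×0.837×(1−α)×1700 = 226.06
(1−α) = 226.06/949.07 = 0.2382;  α = 0.7618.

0.762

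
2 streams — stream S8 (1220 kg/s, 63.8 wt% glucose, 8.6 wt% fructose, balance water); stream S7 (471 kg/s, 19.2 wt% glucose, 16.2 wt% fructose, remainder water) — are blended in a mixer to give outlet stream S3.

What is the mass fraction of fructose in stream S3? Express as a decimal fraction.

0.107

Total flow out = 1220 + 471 = 1691 kg/s.
fructose in = 1220×0.086 + 471×0.162 = 181.22 kg/s.
fructose mass fraction in S3 = 181.22/1691 = 0.107.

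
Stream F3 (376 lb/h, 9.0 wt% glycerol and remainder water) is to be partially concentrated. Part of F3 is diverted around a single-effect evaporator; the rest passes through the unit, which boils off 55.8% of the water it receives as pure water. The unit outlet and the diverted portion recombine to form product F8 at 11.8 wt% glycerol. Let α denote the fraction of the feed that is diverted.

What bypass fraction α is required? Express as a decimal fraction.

0.533

All 376×0.090 = 33.84 lb/h of glycerol reaches F8, so F8 = 33.84/0.118 = 286.78 lb/h and vapour = 89.22 lb/h.
The evaporator receives (1−α)·376 of feed at 0.910 water and removes 0.558 of that water:
0.558×0.910×(1−α)×376 = 89.22
(1−α) = 89.22/190.93 = 0.4673;  α = 0.5327.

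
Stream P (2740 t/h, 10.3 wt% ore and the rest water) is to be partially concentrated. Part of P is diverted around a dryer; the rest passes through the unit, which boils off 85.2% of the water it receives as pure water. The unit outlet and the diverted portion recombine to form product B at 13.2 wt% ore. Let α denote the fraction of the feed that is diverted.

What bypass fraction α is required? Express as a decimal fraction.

All 2740×0.103 = 282.22 t/h of ore reaches B, so B = 282.22/0.132 = 2138 t/h and vapour = 601.97 t/h.
The evaporator receives (1−α)·2740 of feed at 0.897 water and removes 0.852 of that water:
0.852×0.897×(1−α)×2740 = 601.97
(1−α) = 601.97/2094 = 0.2875;  α = 0.7125.

0.713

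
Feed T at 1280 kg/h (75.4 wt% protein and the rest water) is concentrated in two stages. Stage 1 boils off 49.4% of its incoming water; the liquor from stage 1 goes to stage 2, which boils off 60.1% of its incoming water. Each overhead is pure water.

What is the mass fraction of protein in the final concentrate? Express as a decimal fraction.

water in feed = 1280×0.246 = 314.88 kg/h.
After stage 1: water left = (1−0.494)×314.88 = 159.33; stream total = 1124.4 kg/h.
After stage 2: water left = (1−0.601)×159.33 = 63.572; final concentrate = 1028.7 kg/h.
protein fraction = 965.12/1028.7 = 0.938.

0.938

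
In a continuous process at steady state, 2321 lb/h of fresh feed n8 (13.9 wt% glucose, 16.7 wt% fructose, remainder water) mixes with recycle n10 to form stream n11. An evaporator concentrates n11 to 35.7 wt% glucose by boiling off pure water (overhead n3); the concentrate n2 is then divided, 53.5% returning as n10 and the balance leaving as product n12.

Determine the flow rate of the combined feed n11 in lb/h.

3361 lb/h

Overall glucose balance (none leaves overhead): glucose in fresh feed = glucose in product, i.e. 2321×0.139 = (1−0.535)·n2·0.357.
n2 = 322.62/(0.357×0.465) = 1943.4 lb/h.
Recycle n10 = 0.535×1943.4 = 1039.7 lb/h.
Combined feed n11 = 2321 + 1039.7 = 3360.7 lb/h.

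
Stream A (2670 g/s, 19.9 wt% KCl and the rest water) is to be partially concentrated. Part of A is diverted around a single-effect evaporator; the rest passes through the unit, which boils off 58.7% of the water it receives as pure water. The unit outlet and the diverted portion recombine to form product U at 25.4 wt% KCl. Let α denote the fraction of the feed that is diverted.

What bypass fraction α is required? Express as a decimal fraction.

0.539

All 2670×0.199 = 531.33 g/s of KCl reaches U, so U = 531.33/0.254 = 2091.9 g/s and vapour = 578.15 g/s.
The evaporator receives (1−α)·2670 of feed at 0.801 water and removes 0.587 of that water:
0.587×0.801×(1−α)×2670 = 578.15
(1−α) = 578.15/1255.4 = 0.4605;  α = 0.5395.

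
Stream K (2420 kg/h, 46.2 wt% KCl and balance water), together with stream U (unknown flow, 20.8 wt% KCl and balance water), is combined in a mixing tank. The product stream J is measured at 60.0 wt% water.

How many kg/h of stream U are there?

Let U be the unknown flow. Total out = 2420 + U.
water balance: 1302 + 0.792·U = 0.600·(2420 + U)
(0.792 − 0.600)·U = 0.600×2420 − 1302 = 150.04
U = 150.04 / 0.192 = 781.46 kg/h

781.5 kg/h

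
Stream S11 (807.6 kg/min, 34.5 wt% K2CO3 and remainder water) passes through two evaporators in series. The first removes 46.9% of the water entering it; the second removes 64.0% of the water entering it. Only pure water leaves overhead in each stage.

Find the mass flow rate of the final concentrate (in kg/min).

379.7 kg/min

water in feed = 807.6×0.655 = 528.98 kg/min.
After stage 1: water left = (1−0.469)×528.98 = 280.89; stream total = 559.51 kg/min.
After stage 2: water left = (1−0.640)×280.89 = 101.12; final concentrate = 379.74 kg/min.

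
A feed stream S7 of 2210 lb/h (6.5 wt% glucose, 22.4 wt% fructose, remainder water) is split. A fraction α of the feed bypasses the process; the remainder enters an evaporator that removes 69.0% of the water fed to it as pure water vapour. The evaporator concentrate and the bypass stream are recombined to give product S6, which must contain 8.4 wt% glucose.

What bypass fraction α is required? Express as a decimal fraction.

0.539

All 2210×0.065 = 143.65 lb/h of glucose reaches S6, so S6 = 143.65/0.084 = 1710.1 lb/h and vapour = 499.88 lb/h.
The evaporator receives (1−α)·2210 of feed at 0.711 water and removes 0.690 of that water:
0.690×0.711×(1−α)×2210 = 499.88
(1−α) = 499.88/1084.2 = 0.4611;  α = 0.5389.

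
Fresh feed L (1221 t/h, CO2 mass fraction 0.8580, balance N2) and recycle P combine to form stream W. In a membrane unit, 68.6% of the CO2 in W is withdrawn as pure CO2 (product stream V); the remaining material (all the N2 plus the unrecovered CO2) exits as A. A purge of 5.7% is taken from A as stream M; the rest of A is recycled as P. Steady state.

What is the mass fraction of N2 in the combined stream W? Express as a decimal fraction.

0.6715

N2 enters only via L and leaves only via the purge: 1221×0.142 = 0.057×(N2 in A), and the membrane unit passes all N2, so N2 in W = N2 in A = 3041.8 t/h.
CO2 in W: m_A = 1221×0.858 + (1−0.057)·(1−0.686)·m_A, so m_A = 1047.6/0.7039 = 1488.3 t/h.
W = 1488.3 + 3041.8 = 4530.1 t/h.
N2 fraction in W = 3041.8/4530.1 = 0.6715.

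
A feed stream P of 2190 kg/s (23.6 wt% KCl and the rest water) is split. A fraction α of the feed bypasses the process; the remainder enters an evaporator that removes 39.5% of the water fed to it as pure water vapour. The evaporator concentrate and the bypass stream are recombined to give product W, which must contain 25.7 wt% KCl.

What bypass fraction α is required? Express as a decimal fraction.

0.729

All 2190×0.236 = 516.84 kg/s of KCl reaches W, so W = 516.84/0.257 = 2011.1 kg/s and vapour = 178.95 kg/s.
The evaporator receives (1−α)·2190 of feed at 0.764 water and removes 0.395 of that water:
0.395×0.764×(1−α)×2190 = 178.95
(1−α) = 178.95/660.9 = 0.2708;  α = 0.7292.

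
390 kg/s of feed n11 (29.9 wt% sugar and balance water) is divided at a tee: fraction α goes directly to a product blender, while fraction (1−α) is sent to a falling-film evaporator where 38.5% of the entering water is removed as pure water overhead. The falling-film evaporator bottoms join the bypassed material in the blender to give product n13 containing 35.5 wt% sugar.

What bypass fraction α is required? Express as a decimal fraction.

0.416

All 390×0.299 = 116.61 kg/s of sugar reaches n13, so n13 = 116.61/0.355 = 328.48 kg/s and vapour = 61.521 kg/s.
The evaporator receives (1−α)·390 of feed at 0.701 water and removes 0.385 of that water:
0.385×0.701×(1−α)×390 = 61.521
(1−α) = 61.521/105.26 = 0.5845;  α = 0.4155.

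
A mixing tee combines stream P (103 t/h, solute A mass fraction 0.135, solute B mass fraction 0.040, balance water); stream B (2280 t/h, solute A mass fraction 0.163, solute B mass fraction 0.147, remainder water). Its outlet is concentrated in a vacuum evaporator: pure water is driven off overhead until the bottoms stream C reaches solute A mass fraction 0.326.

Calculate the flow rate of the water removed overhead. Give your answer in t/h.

solute A entering = 103×0.135 + 2280×0.163 = 385.54 t/h.
All solute A reports to C, so C = 385.54/0.326 = 1182.7 t/h.
Total feed = 2383 t/h; overhead = 2383 − 1182.7 = 1200.3 t/h.

1200 t/h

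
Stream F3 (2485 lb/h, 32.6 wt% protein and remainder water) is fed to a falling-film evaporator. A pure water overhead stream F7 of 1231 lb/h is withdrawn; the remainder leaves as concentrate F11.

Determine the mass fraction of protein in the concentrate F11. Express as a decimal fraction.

0.646

protein is not removed: 2485×0.326 = 810.11 lb/h of protein enters F11.
Concentrate = 2485 − 1231 = 1254 lb/h.
Mass fraction = 810.11/1254 = 0.646.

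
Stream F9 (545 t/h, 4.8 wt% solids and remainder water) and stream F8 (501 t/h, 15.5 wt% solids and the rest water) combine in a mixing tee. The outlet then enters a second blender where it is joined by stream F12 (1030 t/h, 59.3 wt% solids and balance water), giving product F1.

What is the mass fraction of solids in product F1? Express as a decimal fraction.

0.3442

Overall, product flow = 2076 t/h.
solids in = 545×0.048 + 501×0.155 + 1030×0.593 = 714.61 t/h.
solids fraction in F1 = 0.3442.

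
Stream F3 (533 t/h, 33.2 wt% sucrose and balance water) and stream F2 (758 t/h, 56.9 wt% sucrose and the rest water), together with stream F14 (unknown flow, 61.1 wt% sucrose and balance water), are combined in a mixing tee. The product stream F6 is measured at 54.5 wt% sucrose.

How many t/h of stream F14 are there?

1445 t/h

Let F14 be the unknown flow. Total out = 1291 + F14.
sucrose balance: 608.26 + 0.611·F14 = 0.545·(1291 + F14)
(0.611 − 0.545)·F14 = 0.545×1291 − 608.26 = 95.337
F14 = 95.337 / 0.066 = 1444.5 t/h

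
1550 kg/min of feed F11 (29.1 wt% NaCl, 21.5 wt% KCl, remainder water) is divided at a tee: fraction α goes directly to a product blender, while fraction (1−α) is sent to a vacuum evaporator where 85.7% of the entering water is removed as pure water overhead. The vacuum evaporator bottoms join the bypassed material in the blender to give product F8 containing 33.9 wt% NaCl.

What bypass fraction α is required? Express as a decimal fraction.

0.666

All 1550×0.291 = 451.05 kg/min of NaCl reaches F8, so F8 = 451.05/0.339 = 1330.5 kg/min and vapour = 219.47 kg/min.
The evaporator receives (1−α)·1550 of feed at 0.494 water and removes 0.857 of that water:
0.857×0.494×(1−α)×1550 = 219.47
(1−α) = 219.47/656.2 = 0.3345;  α = 0.6655.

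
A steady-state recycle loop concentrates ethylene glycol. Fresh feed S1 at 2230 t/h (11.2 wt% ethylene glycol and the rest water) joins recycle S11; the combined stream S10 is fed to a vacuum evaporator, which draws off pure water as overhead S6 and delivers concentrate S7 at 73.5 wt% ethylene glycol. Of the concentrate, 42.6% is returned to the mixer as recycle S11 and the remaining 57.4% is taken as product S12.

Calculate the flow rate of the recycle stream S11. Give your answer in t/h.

Overall ethylene glycol balance (none leaves overhead): ethylene glycol in fresh feed = ethylene glycol in product, i.e. 2230×0.112 = (1−0.426)·S7·0.735.
S7 = 249.76/(0.735×0.574) = 592 t/h.
Recycle S11 = 0.426×592 = 252.19 t/h.

252.2 t/h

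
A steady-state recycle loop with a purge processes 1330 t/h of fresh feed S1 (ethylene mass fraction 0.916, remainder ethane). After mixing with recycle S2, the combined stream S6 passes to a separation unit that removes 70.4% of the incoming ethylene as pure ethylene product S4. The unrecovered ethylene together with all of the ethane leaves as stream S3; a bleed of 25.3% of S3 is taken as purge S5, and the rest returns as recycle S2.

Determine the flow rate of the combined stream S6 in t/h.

ethane enters only via S1 and leaves only via the purge: 1330×0.084 = 0.253×(ethane in S3), and the separation unit passes all ethane, so ethane in S6 = ethane in S3 = 441.58 t/h.
ethylene in S6: m_A = 1330×0.916 + (1−0.253)·(1−0.704)·m_A, so m_A = 1218.3/0.7789 = 1564.1 t/h.
S6 = 1564.1 + 441.58 = 2005.7 t/h.

2006 t/h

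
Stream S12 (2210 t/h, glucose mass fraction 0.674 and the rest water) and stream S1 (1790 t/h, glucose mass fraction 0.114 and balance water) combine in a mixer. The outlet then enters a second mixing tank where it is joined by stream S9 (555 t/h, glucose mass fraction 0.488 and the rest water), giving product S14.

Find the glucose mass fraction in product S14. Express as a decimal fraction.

0.431

Overall, product flow = 4555 t/h.
glucose in = 2210×0.674 + 1790×0.114 + 555×0.488 = 1964.4 t/h.
glucose fraction in S14 = 0.431.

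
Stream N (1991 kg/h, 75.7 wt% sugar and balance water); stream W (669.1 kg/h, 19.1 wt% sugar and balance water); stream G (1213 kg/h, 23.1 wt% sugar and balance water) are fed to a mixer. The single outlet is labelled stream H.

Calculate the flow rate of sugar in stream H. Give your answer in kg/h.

1915 kg/h

sugar out = sugar in = 1991×0.757 + 669.1×0.191 + 1213×0.231 = 1915.2 kg/h.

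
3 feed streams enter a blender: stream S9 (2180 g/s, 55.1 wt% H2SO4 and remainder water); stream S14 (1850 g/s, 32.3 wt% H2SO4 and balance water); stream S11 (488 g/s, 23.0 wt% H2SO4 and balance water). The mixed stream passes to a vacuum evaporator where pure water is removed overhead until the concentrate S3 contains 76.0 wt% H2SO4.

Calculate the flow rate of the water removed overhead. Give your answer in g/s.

2004 g/s

H2SO4 entering = 2180×0.551 + 1850×0.323 + 488×0.230 = 1911 g/s.
All H2SO4 reports to S3, so S3 = 1911/0.760 = 2514.4 g/s.
Total feed = 4518 g/s; overhead = 4518 − 2514.4 = 2003.6 g/s.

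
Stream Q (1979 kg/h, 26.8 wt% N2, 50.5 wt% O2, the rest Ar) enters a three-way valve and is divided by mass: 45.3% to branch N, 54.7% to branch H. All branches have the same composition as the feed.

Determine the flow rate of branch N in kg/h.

896.5 kg/h

Branch N flow = 0.453×1979 = 896.49 kg/h.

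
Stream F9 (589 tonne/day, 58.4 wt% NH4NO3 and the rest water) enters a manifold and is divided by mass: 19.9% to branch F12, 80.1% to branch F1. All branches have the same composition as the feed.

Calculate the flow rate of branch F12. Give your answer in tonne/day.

Branch F12 flow = 0.199×589 = 117.21 tonne/day.

117.2 tonne/day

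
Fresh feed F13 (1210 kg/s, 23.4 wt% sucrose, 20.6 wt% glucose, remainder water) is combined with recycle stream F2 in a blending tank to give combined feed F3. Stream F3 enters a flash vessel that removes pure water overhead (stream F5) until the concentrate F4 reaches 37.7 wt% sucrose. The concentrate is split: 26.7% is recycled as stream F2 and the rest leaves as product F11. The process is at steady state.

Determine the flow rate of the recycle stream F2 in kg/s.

Overall sucrose balance (none leaves overhead): sucrose in fresh feed = sucrose in product, i.e. 1210×0.234 = (1−0.267)·F4·0.377.
F4 = 283.14/(0.377×0.733) = 1024.6 kg/s.
Recycle F2 = 0.267×1024.6 = 273.57 kg/s.

273.6 kg/s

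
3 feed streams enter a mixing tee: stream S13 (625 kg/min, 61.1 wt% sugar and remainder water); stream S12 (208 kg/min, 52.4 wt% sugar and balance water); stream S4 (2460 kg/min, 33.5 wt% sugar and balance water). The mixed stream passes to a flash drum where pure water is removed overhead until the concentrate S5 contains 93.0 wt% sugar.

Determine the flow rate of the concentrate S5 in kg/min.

1414 kg/min

sugar entering = 625×0.611 + 208×0.524 + 2460×0.335 = 1315 kg/min.
All sugar reports to S5, so S5 = 1315/0.930 = 1413.9 kg/min.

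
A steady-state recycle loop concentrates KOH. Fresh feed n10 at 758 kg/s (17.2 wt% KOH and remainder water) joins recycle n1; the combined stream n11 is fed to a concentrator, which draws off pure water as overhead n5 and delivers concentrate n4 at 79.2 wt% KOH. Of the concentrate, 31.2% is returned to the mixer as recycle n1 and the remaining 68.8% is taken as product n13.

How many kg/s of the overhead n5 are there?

593.4 kg/s

Overall KOH balance (none leaves overhead): KOH in fresh feed = KOH in product, i.e. 758×0.172 = (1−0.312)·n4·0.792.
n4 = 130.38/(0.792×0.688) = 239.27 kg/s.
Recycle n1 = 0.312×239.27 = 74.652 kg/s.
Combined feed n11 = 758 + 74.652 = 832.65 kg/s.
Overhead n5 = n11 − n4 = 832.65 − 239.27 = 593.38 kg/s.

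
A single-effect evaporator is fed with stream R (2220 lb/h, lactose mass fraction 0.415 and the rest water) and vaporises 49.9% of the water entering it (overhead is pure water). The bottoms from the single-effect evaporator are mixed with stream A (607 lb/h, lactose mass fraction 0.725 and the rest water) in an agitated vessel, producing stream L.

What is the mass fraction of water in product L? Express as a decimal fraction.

Vapour removed = 0.499×0.585×2220 = 648.05 lb/h; concentrate = 1571.9 lb/h.
water reaching the mixer = 650.65 (from concentrate) + 607×0.275 = 817.57 lb/h.
Product flow = 1571.9 + 607 = 2178.9 lb/h; water fraction = 0.375.

0.375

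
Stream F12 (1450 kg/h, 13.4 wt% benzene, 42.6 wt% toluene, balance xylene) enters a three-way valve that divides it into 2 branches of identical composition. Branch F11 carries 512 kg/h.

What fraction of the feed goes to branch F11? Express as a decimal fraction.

Fraction to F11 = 512/1450 = 0.3531.

0.353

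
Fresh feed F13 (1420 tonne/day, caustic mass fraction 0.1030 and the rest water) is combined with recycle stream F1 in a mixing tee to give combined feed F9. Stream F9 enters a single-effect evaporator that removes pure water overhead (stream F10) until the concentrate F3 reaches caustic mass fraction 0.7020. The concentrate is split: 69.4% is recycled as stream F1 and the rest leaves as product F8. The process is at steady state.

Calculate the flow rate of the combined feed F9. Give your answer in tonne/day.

1893 tonne/day

Overall caustic balance (none leaves overhead): caustic in fresh feed = caustic in product, i.e. 1420×0.103 = (1−0.694)·F3·0.702.
F3 = 146.26/(0.702×0.306) = 680.87 tonne/day.
Recycle F1 = 0.694×680.87 = 472.53 tonne/day.
Combined feed F9 = 1420 + 472.53 = 1892.5 tonne/day.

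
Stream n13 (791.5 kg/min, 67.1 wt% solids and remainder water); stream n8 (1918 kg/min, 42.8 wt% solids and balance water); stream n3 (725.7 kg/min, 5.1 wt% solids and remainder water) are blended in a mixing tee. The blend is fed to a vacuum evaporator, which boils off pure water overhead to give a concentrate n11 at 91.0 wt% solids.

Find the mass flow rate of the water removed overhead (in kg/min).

1909 kg/min

solids entering = 791.5×0.671 + 1918×0.428 + 725.7×0.051 = 1389 kg/min.
All solids reports to n11, so n11 = 1389/0.910 = 1526.4 kg/min.
Total feed = 3435.2 kg/min; overhead = 3435.2 − 1526.4 = 1908.8 kg/min.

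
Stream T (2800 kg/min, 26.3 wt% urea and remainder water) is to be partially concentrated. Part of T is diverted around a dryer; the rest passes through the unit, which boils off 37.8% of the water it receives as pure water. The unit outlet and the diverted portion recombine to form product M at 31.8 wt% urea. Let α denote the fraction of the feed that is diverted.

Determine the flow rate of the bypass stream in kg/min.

All 2800×0.263 = 736.4 kg/min of urea reaches M, so M = 736.4/0.318 = 2315.7 kg/min and vapour = 484.28 kg/min.
The evaporator receives (1−α)·2800 of feed at 0.737 water and removes 0.378 of that water:
0.378×0.737×(1−α)×2800 = 484.28
(1−α) = 484.28/780.04 = 0.6208;  α = 0.3792.
Bypass flow = 0.3792×2800 = 1061.7 kg/min.

1062 kg/min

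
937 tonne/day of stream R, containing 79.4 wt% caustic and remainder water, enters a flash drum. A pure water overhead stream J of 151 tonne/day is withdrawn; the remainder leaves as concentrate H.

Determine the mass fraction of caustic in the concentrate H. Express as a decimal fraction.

0.9465

caustic is not removed: 937×0.794 = 743.98 tonne/day of caustic enters H.
Concentrate = 937 − 151 = 786 tonne/day.
Mass fraction = 743.98/786 = 0.9465.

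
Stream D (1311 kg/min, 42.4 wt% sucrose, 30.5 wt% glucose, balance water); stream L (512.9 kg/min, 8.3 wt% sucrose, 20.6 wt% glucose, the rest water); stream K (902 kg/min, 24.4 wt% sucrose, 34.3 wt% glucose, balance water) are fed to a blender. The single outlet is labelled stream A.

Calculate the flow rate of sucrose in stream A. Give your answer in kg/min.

818.5 kg/min

sucrose out = sucrose in = 1311×0.424 + 512.9×0.083 + 902×0.244 = 818.52 kg/min.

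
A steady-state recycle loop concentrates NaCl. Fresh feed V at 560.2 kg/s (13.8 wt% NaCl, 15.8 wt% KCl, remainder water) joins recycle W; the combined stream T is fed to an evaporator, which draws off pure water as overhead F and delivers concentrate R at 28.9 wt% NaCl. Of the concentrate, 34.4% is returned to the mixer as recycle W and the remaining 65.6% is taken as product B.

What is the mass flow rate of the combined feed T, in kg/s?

Overall NaCl balance (none leaves overhead): NaCl in fresh feed = NaCl in product, i.e. 560.2×0.138 = (1−0.344)·R·0.289.
R = 77.308/(0.289×0.656) = 407.77 kg/s.
Recycle W = 0.344×407.77 = 140.27 kg/s.
Combined feed T = 560.2 + 140.27 = 700.47 kg/s.

700.5 kg/s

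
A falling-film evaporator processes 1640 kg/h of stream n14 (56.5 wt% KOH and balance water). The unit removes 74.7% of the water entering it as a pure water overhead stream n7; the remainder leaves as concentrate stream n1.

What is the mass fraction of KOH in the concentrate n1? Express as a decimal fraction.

0.837

KOH is not removed: 1640×0.565 = 926.6 kg/h of KOH enters n1.
water entering = 1640×0.435 = 713.4 kg/h; overhead removed = 0.747×713.4 = 532.91 kg/h.
Concentrate = 1640 − 532.91 = 1107.1 kg/h.
Mass fraction = 926.6/1107.1 = 0.837.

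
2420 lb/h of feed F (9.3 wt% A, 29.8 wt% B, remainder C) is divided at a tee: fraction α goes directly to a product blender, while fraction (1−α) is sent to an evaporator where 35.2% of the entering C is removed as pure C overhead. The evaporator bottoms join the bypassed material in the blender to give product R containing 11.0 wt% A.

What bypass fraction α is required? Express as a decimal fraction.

All 2420×0.093 = 225.06 lb/h of A reaches R, so R = 225.06/0.110 = 2046 lb/h and vapour = 374 lb/h.
The evaporator receives (1−α)·2420 of feed at 0.609 C and removes 0.352 of that C:
0.352×0.609×(1−α)×2420 = 374
(1−α) = 374/518.77 = 0.7209;  α = 0.2791.

0.279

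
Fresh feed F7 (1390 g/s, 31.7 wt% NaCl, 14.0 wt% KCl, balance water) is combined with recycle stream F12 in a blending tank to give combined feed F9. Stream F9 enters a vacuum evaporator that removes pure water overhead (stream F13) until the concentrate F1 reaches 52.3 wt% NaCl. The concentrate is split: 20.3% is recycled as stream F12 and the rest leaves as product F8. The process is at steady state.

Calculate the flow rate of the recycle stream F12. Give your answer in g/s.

Overall NaCl balance (none leaves overhead): NaCl in fresh feed = NaCl in product, i.e. 1390×0.317 = (1−0.203)·F1·0.523.
F1 = 440.63/(0.523×0.797) = 1057.1 g/s.
Recycle F12 = 0.203×1057.1 = 214.59 g/s.

214.6 g/s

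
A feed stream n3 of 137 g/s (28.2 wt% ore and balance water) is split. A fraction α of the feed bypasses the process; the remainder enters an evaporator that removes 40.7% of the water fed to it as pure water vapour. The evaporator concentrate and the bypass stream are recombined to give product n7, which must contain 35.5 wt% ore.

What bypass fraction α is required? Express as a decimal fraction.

0.296

All 137×0.282 = 38.634 g/s of ore reaches n7, so n7 = 38.634/0.355 = 108.83 g/s and vapour = 28.172 g/s.
The evaporator receives (1−α)·137 of feed at 0.718 water and removes 0.407 of that water:
0.407×0.718×(1−α)×137 = 28.172
(1−α) = 28.172/40.035 = 0.7037;  α = 0.2963.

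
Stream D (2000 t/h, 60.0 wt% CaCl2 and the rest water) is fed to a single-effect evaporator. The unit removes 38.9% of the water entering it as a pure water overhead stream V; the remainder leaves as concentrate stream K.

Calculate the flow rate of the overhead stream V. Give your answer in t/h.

311.2 t/h

water entering = 2000×0.400 = 800 t/h; overhead removed = 0.389×800 = 311.2 t/h.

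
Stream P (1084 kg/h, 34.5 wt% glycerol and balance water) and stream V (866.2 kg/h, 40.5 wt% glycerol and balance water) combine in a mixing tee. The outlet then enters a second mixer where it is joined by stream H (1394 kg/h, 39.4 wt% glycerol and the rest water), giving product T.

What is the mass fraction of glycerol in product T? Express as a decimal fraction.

Overall, product flow = 3344.2 kg/h.
glycerol in = 1084×0.345 + 866.2×0.405 + 1394×0.394 = 1274 kg/h.
glycerol fraction in T = 0.3810.

0.3810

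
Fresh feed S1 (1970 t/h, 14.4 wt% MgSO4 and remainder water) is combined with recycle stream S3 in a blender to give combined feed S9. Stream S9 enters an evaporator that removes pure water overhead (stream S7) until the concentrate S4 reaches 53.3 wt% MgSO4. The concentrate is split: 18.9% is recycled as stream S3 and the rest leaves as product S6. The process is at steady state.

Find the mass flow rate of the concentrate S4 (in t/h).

Overall MgSO4 balance (none leaves overhead): MgSO4 in fresh feed = MgSO4 in product, i.e. 1970×0.144 = (1−0.189)·S4·0.533.
S4 = 283.68/(0.533×0.811) = 656.27 t/h.

656.3 t/h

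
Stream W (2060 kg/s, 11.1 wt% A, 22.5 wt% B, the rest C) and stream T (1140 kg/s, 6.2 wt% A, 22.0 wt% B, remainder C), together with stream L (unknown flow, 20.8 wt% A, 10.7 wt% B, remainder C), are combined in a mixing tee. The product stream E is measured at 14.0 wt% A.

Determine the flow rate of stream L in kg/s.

Let L be the unknown flow. Total out = 3200 + L.
A balance: 299.34 + 0.208·L = 0.140·(3200 + L)
(0.208 − 0.140)·L = 0.140×3200 − 299.34 = 148.66
L = 148.66 / 0.068 = 2186.2 kg/s

2186 kg/s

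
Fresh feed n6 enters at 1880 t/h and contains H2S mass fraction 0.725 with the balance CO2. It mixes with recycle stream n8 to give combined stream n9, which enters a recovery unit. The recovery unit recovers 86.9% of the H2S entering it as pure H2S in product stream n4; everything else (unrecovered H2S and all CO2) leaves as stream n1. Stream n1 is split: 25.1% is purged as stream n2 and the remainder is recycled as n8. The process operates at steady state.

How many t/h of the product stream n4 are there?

1313 t/h

H2S in n9: m_A = 1880×0.725 + (1−0.251)·(1−0.869)·m_A, so m_A = 1363/0.9019 = 1511.3 t/h.
Product n4 = 0.869×1511.3 = 1313.3 t/h.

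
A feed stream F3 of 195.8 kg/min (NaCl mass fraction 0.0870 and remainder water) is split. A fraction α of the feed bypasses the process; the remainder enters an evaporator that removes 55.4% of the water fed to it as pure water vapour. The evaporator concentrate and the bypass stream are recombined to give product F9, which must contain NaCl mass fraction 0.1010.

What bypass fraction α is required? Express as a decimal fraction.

All 195.8×0.087 = 17.035 kg/min of NaCl reaches F9, so F9 = 17.035/0.101 = 168.66 kg/min and vapour = 27.141 kg/min.
The evaporator receives (1−α)·195.8 of feed at 0.913 water and removes 0.554 of that water:
0.554×0.913×(1−α)×195.8 = 27.141
(1−α) = 27.141/99.036 = 0.2740;  α = 0.7260.

0.726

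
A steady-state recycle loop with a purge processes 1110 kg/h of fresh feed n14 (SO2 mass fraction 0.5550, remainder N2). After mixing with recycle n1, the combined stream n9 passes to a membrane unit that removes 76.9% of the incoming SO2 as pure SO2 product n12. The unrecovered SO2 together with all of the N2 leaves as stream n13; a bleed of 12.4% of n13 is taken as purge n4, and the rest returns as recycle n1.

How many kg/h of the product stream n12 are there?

SO2 in n9: m_A = 1110×0.555 + (1−0.124)·(1−0.769)·m_A, so m_A = 616.05/0.7976 = 772.34 kg/h.
Product n12 = 0.769×772.34 = 593.93 kg/h.

593.9 kg/h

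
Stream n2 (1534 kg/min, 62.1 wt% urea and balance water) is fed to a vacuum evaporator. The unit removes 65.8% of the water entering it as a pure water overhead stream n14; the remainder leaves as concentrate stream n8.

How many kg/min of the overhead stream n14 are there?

water entering = 1534×0.379 = 581.39 kg/min; overhead removed = 0.658×581.39 = 382.55 kg/min.

382.6 kg/min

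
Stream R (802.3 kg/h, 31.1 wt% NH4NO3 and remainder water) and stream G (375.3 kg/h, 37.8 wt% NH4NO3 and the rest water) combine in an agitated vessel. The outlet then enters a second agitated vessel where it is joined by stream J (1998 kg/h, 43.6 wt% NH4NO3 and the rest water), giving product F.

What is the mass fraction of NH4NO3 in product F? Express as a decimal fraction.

Overall, product flow = 3175.6 kg/h.
NH4NO3 in = 802.3×0.311 + 375.3×0.378 + 1998×0.436 = 1262.5 kg/h.
NH4NO3 fraction in F = 0.3976.

0.3976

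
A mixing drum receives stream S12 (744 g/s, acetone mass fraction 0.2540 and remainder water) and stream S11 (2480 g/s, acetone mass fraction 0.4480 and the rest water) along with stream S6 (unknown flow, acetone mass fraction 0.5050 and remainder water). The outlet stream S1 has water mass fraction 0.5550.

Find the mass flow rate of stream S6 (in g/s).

2244 g/s

Let S6 be the unknown flow. Total out = 3224 + S6.
water balance: 1924 + 0.495·S6 = 0.555·(3224 + S6)
(0.495 − 0.555)·S6 = 0.555×3224 − 1924 = -134.66
S6 = -134.66 / -0.060 = 2244.4 g/s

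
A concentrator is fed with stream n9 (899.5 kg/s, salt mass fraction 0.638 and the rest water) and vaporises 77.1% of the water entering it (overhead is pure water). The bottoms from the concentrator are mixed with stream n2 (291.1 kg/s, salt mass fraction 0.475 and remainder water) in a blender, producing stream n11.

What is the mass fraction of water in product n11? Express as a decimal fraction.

Vapour removed = 0.771×0.362×899.5 = 251.05 kg/s; concentrate = 648.45 kg/s.
water reaching the mixer = 74.567 (from concentrate) + 291.1×0.525 = 227.39 kg/s.
Product flow = 648.45 + 291.1 = 939.55 kg/s; water fraction = 0.242.

0.242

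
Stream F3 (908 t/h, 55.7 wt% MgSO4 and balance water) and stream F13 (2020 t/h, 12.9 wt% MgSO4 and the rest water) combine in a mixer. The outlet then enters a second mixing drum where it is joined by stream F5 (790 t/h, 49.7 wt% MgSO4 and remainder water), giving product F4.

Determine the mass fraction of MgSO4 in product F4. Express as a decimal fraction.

Overall, product flow = 3718 t/h.
MgSO4 in = 908×0.557 + 2020×0.129 + 790×0.497 = 1159 t/h.
MgSO4 fraction in F4 = 0.3117.

0.3117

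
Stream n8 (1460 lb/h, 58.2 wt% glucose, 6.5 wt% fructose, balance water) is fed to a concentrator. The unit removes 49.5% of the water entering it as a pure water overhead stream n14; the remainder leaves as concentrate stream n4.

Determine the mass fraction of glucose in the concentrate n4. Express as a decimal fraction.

glucose is not removed: 1460×0.582 = 849.72 lb/h of glucose enters n4.
water entering = 1460×0.353 = 515.38 lb/h; overhead removed = 0.495×515.38 = 255.11 lb/h.
Concentrate = 1460 − 255.11 = 1204.9 lb/h.
Mass fraction = 849.72/1204.9 = 0.7052.

0.7052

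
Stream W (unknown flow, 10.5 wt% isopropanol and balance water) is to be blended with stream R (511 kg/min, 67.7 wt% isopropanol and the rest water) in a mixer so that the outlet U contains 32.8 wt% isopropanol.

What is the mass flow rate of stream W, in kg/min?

799.7 kg/min

Let W be the unknown flow. Total out = 511 + W.
isopropanol balance: 345.95 + 0.105·W = 0.328·(511 + W)
(0.105 − 0.328)·W = 0.328×511 − 345.95 = -178.34
W = -178.34 / -0.223 = 799.73 kg/min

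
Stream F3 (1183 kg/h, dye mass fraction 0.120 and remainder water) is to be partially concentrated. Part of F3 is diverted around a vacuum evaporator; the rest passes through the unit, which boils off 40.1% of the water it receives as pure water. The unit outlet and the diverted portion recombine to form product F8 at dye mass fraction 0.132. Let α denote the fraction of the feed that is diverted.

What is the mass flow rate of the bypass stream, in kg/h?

All 1183×0.120 = 141.96 kg/h of dye reaches F8, so F8 = 141.96/0.132 = 1075.5 kg/h and vapour = 107.55 kg/h.
The evaporator receives (1−α)·1183 of feed at 0.880 water and removes 0.401 of that water:
0.401×0.880×(1−α)×1183 = 107.55
(1−α) = 107.55/417.46 = 0.2576;  α = 0.7424.
Bypass flow = 0.7424×1183 = 878.24 kg/h.

878.2 kg/h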